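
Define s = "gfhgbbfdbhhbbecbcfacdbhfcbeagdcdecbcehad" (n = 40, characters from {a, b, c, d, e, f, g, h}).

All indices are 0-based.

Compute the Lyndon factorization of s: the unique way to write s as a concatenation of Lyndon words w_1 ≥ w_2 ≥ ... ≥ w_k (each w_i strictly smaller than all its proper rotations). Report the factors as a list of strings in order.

emit factor 1: 'g' (i=0, period=1)
emit factor 2: 'fhg' (i=1, period=3)
emit factor 3: 'bbfdbhh' (i=4, period=7)
emit factor 4: 'bbecbcf' (i=11, period=7)
emit factor 5: 'acdbhfcbeagdcdecbcehad' (i=18, period=22)

["g", "fhg", "bbfdbhh", "bbecbcf", "acdbhfcbeagdcdecbcehad"]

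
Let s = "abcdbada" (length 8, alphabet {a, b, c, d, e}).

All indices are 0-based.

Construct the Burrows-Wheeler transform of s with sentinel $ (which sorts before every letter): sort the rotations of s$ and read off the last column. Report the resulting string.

rank  rotation   last
    0  $abcdbada  a
    1  a$abcdbad  d
    2  abcdbada$  $
    3  ada$abcdb  b
    4  bada$abcd  d
    5  bcdbada$a  a
    6  cdbada$ab  b
    7  da$abcdba  a
    8  dbada$abc  c

ad$bdabac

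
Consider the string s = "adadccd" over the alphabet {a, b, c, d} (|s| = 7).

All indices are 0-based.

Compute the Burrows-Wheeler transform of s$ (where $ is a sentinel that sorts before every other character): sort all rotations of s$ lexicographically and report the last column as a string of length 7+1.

d$ddccaa

rank  rotation  last
    0  $adadccd  d
    1  adadccd$  $
    2  adccd$ad  d
    3  ccd$adad  d
    4  cd$adadc  c
    5  d$adadcc  c
    6  dadccd$a  a
    7  dccd$ada  a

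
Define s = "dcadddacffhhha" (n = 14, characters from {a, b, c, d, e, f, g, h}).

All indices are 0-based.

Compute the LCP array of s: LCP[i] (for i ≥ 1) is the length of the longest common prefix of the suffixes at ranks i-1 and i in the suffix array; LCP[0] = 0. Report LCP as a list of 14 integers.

rank→(start, suffix):
  0 → (13, 'a')
  1 → (6, 'acffhhha')
  2 → (2, 'adddacffhhha')
  3 → (1, 'cadddacffhhha')
  4 → (7, 'cffhhha')
  5 → (5, 'dacffhhha')
  6 → (0, 'dcadddacffhhha')
  7 → (4, 'ddacffhhha')
  8 → (3, 'dddacffhhha')
  9 → (8, 'ffhhha')
  10 → (9, 'fhhha')
  11 → (12, 'ha')
  12 → (11, 'hha')
  13 → (10, 'hhha')

SA = [13, 6, 2, 1, 7, 5, 0, 4, 3, 8, 9, 12, 11, 10]
i: (SA[i-1],SA[i]) lcp shared
  1: (13,6) 1 'a'
  2: (6,2) 1 'a'
  3: (2,1) 0 ''
  4: (1,7) 1 'c'
  5: (7,5) 0 ''
  6: (5,0) 1 'd'
  7: (0,4) 1 'd'
  8: (4,3) 2 'dd'
  9: (3,8) 0 ''
  10: (8,9) 1 'f'
  11: (9,12) 0 ''
  12: (12,11) 1 'h'
  13: (11,10) 2 'hh'

[0, 1, 1, 0, 1, 0, 1, 1, 2, 0, 1, 0, 1, 2]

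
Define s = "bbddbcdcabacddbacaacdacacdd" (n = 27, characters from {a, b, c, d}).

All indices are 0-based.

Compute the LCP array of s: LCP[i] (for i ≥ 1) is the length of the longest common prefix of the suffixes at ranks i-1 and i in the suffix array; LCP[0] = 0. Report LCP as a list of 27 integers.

rank | idx | suffix
   0 |  17 | aacdacacdd
   1 |   8 | abacddbacaacdacacdd
   2 |  15 | acaacdacacdd
   3 |  21 | acacdd
   4 |  18 | acdacacdd
   5 |  23 | acdd
   6 |  10 | acddbacaacdacacdd
   7 |  14 | bacaacdacacdd
   8 |   9 | bacddbacaacdacacdd
   9 |   0 | bbddbcdcabacddbacaacdacacdd
  10 |   4 | bcdcabacddbacaacdacacdd
  11 |   1 | bddbcdcabacddbacaacdacacdd
  12 |  16 | caacdacacdd
  13 |   7 | cabacddbacaacdacacdd
  14 |  22 | cacdd
  15 |  19 | cdacacdd
  16 |   5 | cdcabacddbacaacdacacdd
  17 |  24 | cdd
  18 |  11 | cddbacaacdacacdd
  19 |  26 | d
  20 |  20 | dacacdd
  21 |  13 | dbacaacdacacdd
  22 |   3 | dbcdcabacddbacaacdacacdd
  23 |   6 | dcabacddbacaacdacacdd
  24 |  25 | dd
  25 |  12 | ddbacaacdacacdd
  26 |   2 | ddbcdcabacddbacaacdacacdd

SA = [17, 8, 15, 21, 18, 23, 10, 14, 9, 0, 4, 1, 16, 7, 22, 19, 5, 24, 11, 26, 20, 13, 3, 6, 25, 12, 2]
rank  pair      lcp
   1  s[17:],s[8:]  1  'a'
   2  s[8:],s[15:]  1  'a'
   3  s[15:],s[21:]  3  'aca'
   4  s[21:],s[18:]  2  'ac'
   5  s[18:],s[23:]  3  'acd'
   6  s[23:],s[10:]  4  'acdd'
   7  s[10:],s[14:]  0  ''
   8  s[14:],s[9:]  3  'bac'
   9  s[9:],s[0:]  1  'b'
  10  s[0:],s[4:]  1  'b'
  11  s[4:],s[1:]  1  'b'
  12  s[1:],s[16:]  0  ''
  13  s[16:],s[7:]  2  'ca'
  14  s[7:],s[22:]  2  'ca'
  15  s[22:],s[19:]  1  'c'
  16  s[19:],s[5:]  2  'cd'
  17  s[5:],s[24:]  2  'cd'
  18  s[24:],s[11:]  3  'cdd'
  19  s[11:],s[26:]  0  ''
  20  s[26:],s[20:]  1  'd'
  21  s[20:],s[13:]  1  'd'
  22  s[13:],s[3:]  2  'db'
  23  s[3:],s[6:]  1  'd'
  24  s[6:],s[25:]  1  'd'
  25  s[25:],s[12:]  2  'dd'
  26  s[12:],s[2:]  3  'ddb'

[0, 1, 1, 3, 2, 3, 4, 0, 3, 1, 1, 1, 0, 2, 2, 1, 2, 2, 3, 0, 1, 1, 2, 1, 1, 2, 3]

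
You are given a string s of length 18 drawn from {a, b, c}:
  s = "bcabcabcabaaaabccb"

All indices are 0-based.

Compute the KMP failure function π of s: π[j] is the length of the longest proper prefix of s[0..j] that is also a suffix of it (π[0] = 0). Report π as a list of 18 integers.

[0, 0, 0, 1, 2, 3, 4, 5, 6, 7, 0, 0, 0, 0, 1, 2, 0, 1]

π[0] = 0
j=1 s[j]='c': π[1]=0 (border '')
j=2 s[j]='a': π[2]=0 (border '')
j=3 s[j]='b': π[3]=1 (border 'b')
j=4 s[j]='c': π[4]=2 (border 'bc')
j=5 s[j]='a': π[5]=3 (border 'bca')
j=6 s[j]='b': π[6]=4 (border 'bcab')
j=7 s[j]='c': π[7]=5 (border 'bcabc')
j=8 s[j]='a': π[8]=6 (border 'bcabca')
j=9 s[j]='b': π[9]=7 (border 'bcabcab')
j=10 s[j]='a': k: 7→4→1→0; π[10]=0 (border '')
j=11 s[j]='a': π[11]=0 (border '')
j=12 s[j]='a': π[12]=0 (border '')
j=13 s[j]='a': π[13]=0 (border '')
j=14 s[j]='b': π[14]=1 (border 'b')
j=15 s[j]='c': π[15]=2 (border 'bc')
j=16 s[j]='c': k: 2→0; π[16]=0 (border '')
j=17 s[j]='b': π[17]=1 (border 'b')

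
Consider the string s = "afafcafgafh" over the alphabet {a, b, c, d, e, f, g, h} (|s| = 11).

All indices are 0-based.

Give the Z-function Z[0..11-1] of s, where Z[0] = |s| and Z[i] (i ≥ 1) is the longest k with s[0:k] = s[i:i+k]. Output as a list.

Z[0]=11
i=1: outside box; Z[1]=0
i=2: outside box; Z[2]=2 extend→box=[2,4)
i=3: min(r-i=1, Z[1]=0)=0; Z[3]=0
i=4: outside box; Z[4]=0
i=5: outside box; Z[5]=2 extend→box=[5,7)
i=6: min(r-i=1, Z[1]=0)=0; Z[6]=0
i=7: outside box; Z[7]=0
i=8: outside box; Z[8]=2 extend→box=[8,10)
i=9: min(r-i=1, Z[1]=0)=0; Z[9]=0
i=10: outside box; Z[10]=0

[11, 0, 2, 0, 0, 2, 0, 0, 2, 0, 0]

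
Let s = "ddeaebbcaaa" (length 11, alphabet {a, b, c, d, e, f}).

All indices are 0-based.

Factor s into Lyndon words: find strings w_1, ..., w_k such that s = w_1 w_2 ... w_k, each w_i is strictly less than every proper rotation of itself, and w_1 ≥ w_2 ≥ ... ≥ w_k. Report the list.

["dde", "aebbc", "a", "a", "a"]

emit factor 1: 'dde' (i=0, period=3)
emit factor 2: 'aebbc' (i=3, period=5)
emit factor 3: 'a' (i=8, period=1)
emit factor 4: 'a' (i=9, period=1)
emit factor 5: 'a' (i=10, period=1)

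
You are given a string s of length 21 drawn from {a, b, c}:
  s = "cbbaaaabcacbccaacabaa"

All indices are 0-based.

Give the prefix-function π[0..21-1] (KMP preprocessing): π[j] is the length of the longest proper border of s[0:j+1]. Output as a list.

π[0] = 0
j=1 s[j]='b': π[1]=0 (border '')
j=2 s[j]='b': π[2]=0 (border '')
j=3 s[j]='a': π[3]=0 (border '')
j=4 s[j]='a': π[4]=0 (border '')
j=5 s[j]='a': π[5]=0 (border '')
j=6 s[j]='a': π[6]=0 (border '')
j=7 s[j]='b': π[7]=0 (border '')
j=8 s[j]='c': π[8]=1 (border 'c')
j=9 s[j]='a': k: 1→0; π[9]=0 (border '')
j=10 s[j]='c': π[10]=1 (border 'c')
j=11 s[j]='b': π[11]=2 (border 'cb')
j=12 s[j]='c': k: 2→0; π[12]=1 (border 'c')
j=13 s[j]='c': k: 1→0; π[13]=1 (border 'c')
j=14 s[j]='a': k: 1→0; π[14]=0 (border '')
j=15 s[j]='a': π[15]=0 (border '')
j=16 s[j]='c': π[16]=1 (border 'c')
j=17 s[j]='a': k: 1→0; π[17]=0 (border '')
j=18 s[j]='b': π[18]=0 (border '')
j=19 s[j]='a': π[19]=0 (border '')
j=20 s[j]='a': π[20]=0 (border '')

[0, 0, 0, 0, 0, 0, 0, 0, 1, 0, 1, 2, 1, 1, 0, 0, 1, 0, 0, 0, 0]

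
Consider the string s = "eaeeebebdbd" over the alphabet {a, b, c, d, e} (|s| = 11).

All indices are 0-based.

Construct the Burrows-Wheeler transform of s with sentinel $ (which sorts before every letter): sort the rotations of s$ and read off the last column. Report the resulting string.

rank  rotation      last
    0  $eaeeebebdbd  d
    1  aeeebebdbd$e  e
    2  bd$eaeeebebd  d
    3  bdbd$eaeeebe  e
    4  bebdbd$eaeee  e
    5  d$eaeeebebdb  b
    6  dbd$eaeeebeb  b
    7  eaeeebebdbd$  $
    8  ebdbd$eaeeeb  b
    9  ebebdbd$eaee  e
   10  eebebdbd$eae  e
   11  eeebebdbd$ea  a

dedeebb$beea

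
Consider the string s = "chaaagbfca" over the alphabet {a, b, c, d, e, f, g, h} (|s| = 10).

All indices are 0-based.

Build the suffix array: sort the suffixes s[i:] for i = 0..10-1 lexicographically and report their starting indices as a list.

[9, 2, 3, 4, 6, 8, 0, 7, 5, 1]

sorted suffixes:
  #0 SA[0]=9  'a'
  #1 SA[1]=2  'aaagbfca'
  #2 SA[2]=3  'aagbfca'
  #3 SA[3]=4  'agbfca'
  #4 SA[4]=6  'bfca'
  #5 SA[5]=8  'ca'
  #6 SA[6]=0  'chaaagbfca'
  #7 SA[7]=7  'fca'
  #8 SA[8]=5  'gbfca'
  #9 SA[9]=1  'haaagbfca'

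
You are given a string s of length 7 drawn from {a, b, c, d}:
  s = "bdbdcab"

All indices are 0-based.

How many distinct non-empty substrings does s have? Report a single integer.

24

sorted suffixes:
  #0 SA[0]=5  'ab'
  #1 SA[1]=6  'b'
  #2 SA[2]=0  'bdbdcab'
  #3 SA[3]=2  'bdcab'
  #4 SA[4]=4  'cab'
  #5 SA[5]=1  'dbdcab'
  #6 SA[6]=3  'dcab'

SA = [5, 6, 0, 2, 4, 1, 3]
i: (SA[i-1],SA[i]) lcp shared
  1: (5,6) 0 ''
  2: (6,0) 1 'b'
  3: (0,2) 2 'bd'
  4: (2,4) 0 ''
  5: (4,1) 0 ''
  6: (1,3) 1 'd'

n(n+1)/2 = 7·8/2 = 28
Σ LCP = 0 + 0 + 1 + 2 + 0 + 0 + 1 = 4
distinct = 28 − 4 = 24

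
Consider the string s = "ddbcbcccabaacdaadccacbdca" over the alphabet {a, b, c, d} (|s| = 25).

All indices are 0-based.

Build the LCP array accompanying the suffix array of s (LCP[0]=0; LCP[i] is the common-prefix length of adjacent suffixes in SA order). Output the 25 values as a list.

[0, 1, 2, 1, 1, 2, 1, 0, 1, 2, 1, 0, 2, 2, 1, 2, 1, 3, 2, 1, 0, 1, 1, 2, 1]

rank | idx | suffix
   0 |  24 | a
   1 |  10 | aacdaadccacbdca
   2 |  14 | aadccacbdca
   3 |   8 | abaacdaadccacbdca
   4 |  19 | acbdca
   5 |  11 | acdaadccacbdca
   6 |  15 | adccacbdca
   7 |   9 | baacdaadccacbdca
   8 |   2 | bcbcccabaacdaadccacbdca
   9 |   4 | bcccabaacdaadccacbdca
  10 |  21 | bdca
  11 |  23 | ca
  12 |   7 | cabaacdaadccacbdca
  13 |  18 | cacbdca
  14 |   3 | cbcccabaacdaadccacbdca
  15 |  20 | cbdca
  16 |   6 | ccabaacdaadccacbdca
  17 |  17 | ccacbdca
  18 |   5 | cccabaacdaadccacbdca
  19 |  12 | cdaadccacbdca
  20 |  13 | daadccacbdca
  21 |   1 | dbcbcccabaacdaadccacbdca
  22 |  22 | dca
  23 |  16 | dccacbdca
  24 |   0 | ddbcbcccabaacdaadccacbdca

SA = [24, 10, 14, 8, 19, 11, 15, 9, 2, 4, 21, 23, 7, 18, 3, 20, 6, 17, 5, 12, 13, 1, 22, 16, 0]
[i] adj suffixes → lcp
  [1] 24/10 → 1 ('a')
  [2] 10/14 → 2 ('aa')
  [3] 14/8 → 1 ('a')
  [4] 8/19 → 1 ('a')
  [5] 19/11 → 2 ('ac')
  [6] 11/15 → 1 ('a')
  [7] 15/9 → 0 ('')
  [8] 9/2 → 1 ('b')
  [9] 2/4 → 2 ('bc')
  [10] 4/21 → 1 ('b')
  [11] 21/23 → 0 ('')
  [12] 23/7 → 2 ('ca')
  [13] 7/18 → 2 ('ca')
  [14] 18/3 → 1 ('c')
  [15] 3/20 → 2 ('cb')
  [16] 20/6 → 1 ('c')
  [17] 6/17 → 3 ('cca')
  [18] 17/5 → 2 ('cc')
  [19] 5/12 → 1 ('c')
  [20] 12/13 → 0 ('')
  [21] 13/1 → 1 ('d')
  [22] 1/22 → 1 ('d')
  [23] 22/16 → 2 ('dc')
  [24] 16/0 → 1 ('d')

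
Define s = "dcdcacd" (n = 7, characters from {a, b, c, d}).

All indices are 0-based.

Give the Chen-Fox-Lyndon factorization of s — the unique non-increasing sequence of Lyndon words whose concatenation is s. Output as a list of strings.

["d", "cd", "c", "acd"]

emit factor 1: 'd' (i=0, period=1)
emit factor 2: 'cd' (i=1, period=2)
emit factor 3: 'c' (i=3, period=1)
emit factor 4: 'acd' (i=4, period=3)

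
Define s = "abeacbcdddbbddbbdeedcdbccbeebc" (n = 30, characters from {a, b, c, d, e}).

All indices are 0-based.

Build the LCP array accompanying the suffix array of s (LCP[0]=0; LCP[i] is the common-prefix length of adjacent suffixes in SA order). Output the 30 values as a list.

sorted suffixes:
  #0 SA[0]=0  'abeacbcdddbbddbbdeedcdbccbeebc'
  #1 SA[1]=3  'acbcdddbbddbbdeedcdbccbeebc'
  #2 SA[2]=10  'bbddbbdeedcdbccbeebc'
  #3 SA[3]=14  'bbdeedcdbccbeebc'
  #4 SA[4]=28  'bc'
  #5 SA[5]=22  'bccbeebc'
  #6 SA[6]=5  'bcdddbbddbbdeedcdbccbeebc'
  #7 SA[7]=11  'bddbbdeedcdbccbeebc'
  #8 SA[8]=15  'bdeedcdbccbeebc'
  #9 SA[9]=1  'beacbcdddbbddbbdeedcdbccbeebc'
  #10 SA[10]=25  'beebc'
  #11 SA[11]=29  'c'
  #12 SA[12]=4  'cbcdddbbddbbdeedcdbccbeebc'
  #13 SA[13]=24  'cbeebc'
  #14 SA[14]=23  'ccbeebc'
  #15 SA[15]=20  'cdbccbeebc'
  #16 SA[16]=6  'cdddbbddbbdeedcdbccbeebc'
  #17 SA[17]=9  'dbbddbbdeedcdbccbeebc'
  #18 SA[18]=13  'dbbdeedcdbccbeebc'
  #19 SA[19]=21  'dbccbeebc'
  #20 SA[20]=19  'dcdbccbeebc'
  #21 SA[21]=8  'ddbbddbbdeedcdbccbeebc'
  #22 SA[22]=12  'ddbbdeedcdbccbeebc'
  #23 SA[23]=7  'dddbbddbbdeedcdbccbeebc'
  #24 SA[24]=16  'deedcdbccbeebc'
  #25 SA[25]=2  'eacbcdddbbddbbdeedcdbccbeebc'
  #26 SA[26]=27  'ebc'
  #27 SA[27]=18  'edcdbccbeebc'
  #28 SA[28]=26  'eebc'
  #29 SA[29]=17  'eedcdbccbeebc'

SA = [0, 3, 10, 14, 28, 22, 5, 11, 15, 1, 25, 29, 4, 24, 23, 20, 6, 9, 13, 21, 19, 8, 12, 7, 16, 2, 27, 18, 26, 17]
rank  pair      lcp
   1  s[0:],s[3:]  1  'a'
   2  s[3:],s[10:]  0  ''
   3  s[10:],s[14:]  3  'bbd'
   4  s[14:],s[28:]  1  'b'
   5  s[28:],s[22:]  2  'bc'
   6  s[22:],s[5:]  2  'bc'
   7  s[5:],s[11:]  1  'b'
   8  s[11:],s[15:]  2  'bd'
   9  s[15:],s[1:]  1  'b'
  10  s[1:],s[25:]  2  'be'
  11  s[25:],s[29:]  0  ''
  12  s[29:],s[4:]  1  'c'
  13  s[4:],s[24:]  2  'cb'
  14  s[24:],s[23:]  1  'c'
  15  s[23:],s[20:]  1  'c'
  16  s[20:],s[6:]  2  'cd'
  17  s[6:],s[9:]  0  ''
  18  s[9:],s[13:]  4  'dbbd'
  19  s[13:],s[21:]  2  'db'
  20  s[21:],s[19:]  1  'd'
  21  s[19:],s[8:]  1  'd'
  22  s[8:],s[12:]  5  'ddbbd'
  23  s[12:],s[7:]  2  'dd'
  24  s[7:],s[16:]  1  'd'
  25  s[16:],s[2:]  0  ''
  26  s[2:],s[27:]  1  'e'
  27  s[27:],s[18:]  1  'e'
  28  s[18:],s[26:]  1  'e'
  29  s[26:],s[17:]  2  'ee'

[0, 1, 0, 3, 1, 2, 2, 1, 2, 1, 2, 0, 1, 2, 1, 1, 2, 0, 4, 2, 1, 1, 5, 2, 1, 0, 1, 1, 1, 2]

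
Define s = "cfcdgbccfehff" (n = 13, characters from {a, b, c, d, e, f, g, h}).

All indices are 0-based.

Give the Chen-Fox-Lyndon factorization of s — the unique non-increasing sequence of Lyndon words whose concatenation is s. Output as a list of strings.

emit factor 1: 'cf' (i=0, period=2)
emit factor 2: 'cdg' (i=2, period=3)
emit factor 3: 'bccfehff' (i=5, period=8)

["cf", "cdg", "bccfehff"]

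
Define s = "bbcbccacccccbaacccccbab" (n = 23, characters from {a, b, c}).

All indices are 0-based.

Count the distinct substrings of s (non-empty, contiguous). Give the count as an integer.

rank→(start, suffix):
  0 → (13, 'aacccccbab')
  1 → (21, 'ab')
  2 → (6, 'acccccbaacccccbab')
  3 → (14, 'acccccbab')
  4 → (22, 'b')
  5 → (12, 'baacccccbab')
  6 → (20, 'bab')
  7 → (0, 'bbcbccacccccbaacccccbab')
  8 → (1, 'bcbccacccccbaacccccbab')
  9 → (3, 'bccacccccbaacccccbab')
  10 → (5, 'cacccccbaacccccbab')
  11 → (11, 'cbaacccccbab')
  12 → (19, 'cbab')
  13 → (2, 'cbccacccccbaacccccbab')
  14 → (4, 'ccacccccbaacccccbab')
  15 → (10, 'ccbaacccccbab')
  16 → (18, 'ccbab')
  17 → (9, 'cccbaacccccbab')
  18 → (17, 'cccbab')
  19 → (8, 'ccccbaacccccbab')
  20 → (16, 'ccccbab')
  21 → (7, 'cccccbaacccccbab')
  22 → (15, 'cccccbab')

SA = [13, 21, 6, 14, 22, 12, 20, 0, 1, 3, 5, 11, 19, 2, 4, 10, 18, 9, 17, 8, 16, 7, 15]
i: (SA[i-1],SA[i]) lcp shared
  1: (13,21) 1 'a'
  2: (21,6) 1 'a'
  3: (6,14) 8 'acccccba'
  4: (14,22) 0 ''
  5: (22,12) 1 'b'
  6: (12,20) 2 'ba'
  7: (20,0) 1 'b'
  8: (0,1) 1 'b'
  9: (1,3) 2 'bc'
  10: (3,5) 0 ''
  11: (5,11) 1 'c'
  12: (11,19) 3 'cba'
  13: (19,2) 2 'cb'
  14: (2,4) 1 'c'
  15: (4,10) 2 'cc'
  16: (10,18) 4 'ccba'
  17: (18,9) 2 'cc'
  18: (9,17) 5 'cccba'
  19: (17,8) 3 'ccc'
  20: (8,16) 6 'ccccba'
  21: (16,7) 4 'cccc'
  22: (7,15) 7 'cccccba'

n(n+1)/2 = 23·24/2 = 276
Σ LCP = 0 + 1 + 1 + 8 + 0 + 1 + 2 + 1 + 1 + 2 + 0 + 1 + 3 + 2 + 1 + 2 + 4 + 2 + 5 + 3 + 6 + 4 + 7 = 57
distinct = 276 − 57 = 219

219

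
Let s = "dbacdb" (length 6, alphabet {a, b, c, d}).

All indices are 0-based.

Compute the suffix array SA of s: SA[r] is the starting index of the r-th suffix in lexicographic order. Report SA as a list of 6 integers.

[2, 5, 1, 3, 4, 0]

sorted suffixes:
  #0 SA[0]=2  'acdb'
  #1 SA[1]=5  'b'
  #2 SA[2]=1  'bacdb'
  #3 SA[3]=3  'cdb'
  #4 SA[4]=4  'db'
  #5 SA[5]=0  'dbacdb'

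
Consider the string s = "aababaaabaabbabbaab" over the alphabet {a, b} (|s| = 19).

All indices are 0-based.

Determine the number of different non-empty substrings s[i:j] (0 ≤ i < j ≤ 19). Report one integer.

rank→(start, suffix):
  0 → (5, 'aaabaabbabbaab')
  1 → (16, 'aab')
  2 → (6, 'aabaabbabbaab')
  3 → (0, 'aababaaabaabbabbaab')
  4 → (9, 'aabbabbaab')
  5 → (17, 'ab')
  6 → (3, 'abaaabaabbabbaab')
  7 → (7, 'abaabbabbaab')
  8 → (1, 'ababaaabaabbabbaab')
  9 → (13, 'abbaab')
  10 → (10, 'abbabbaab')
  11 → (18, 'b')
  12 → (4, 'baaabaabbabbaab')
  13 → (15, 'baab')
  14 → (8, 'baabbabbaab')
  15 → (2, 'babaaabaabbabbaab')
  16 → (12, 'babbaab')
  17 → (14, 'bbaab')
  18 → (11, 'bbabbaab')

SA = [5, 16, 6, 0, 9, 17, 3, 7, 1, 13, 10, 18, 4, 15, 8, 2, 12, 14, 11]
i: (SA[i-1],SA[i]) lcp shared
  1: (5,16) 2 'aa'
  2: (16,6) 3 'aab'
  3: (6,0) 4 'aaba'
  4: (0,9) 3 'aab'
  5: (9,17) 1 'a'
  6: (17,3) 2 'ab'
  7: (3,7) 4 'abaa'
  8: (7,1) 3 'aba'
  9: (1,13) 2 'ab'
  10: (13,10) 4 'abba'
  11: (10,18) 0 ''
  12: (18,4) 1 'b'
  13: (4,15) 3 'baa'
  14: (15,8) 4 'baab'
  15: (8,2) 2 'ba'
  16: (2,12) 3 'bab'
  17: (12,14) 1 'b'
  18: (14,11) 3 'bba'

n(n+1)/2 = 19·20/2 = 190
Σ LCP = 0 + 2 + 3 + 4 + 3 + 1 + 2 + 4 + 3 + 2 + 4 + 0 + 1 + 3 + 4 + 2 + 3 + 1 + 3 = 45
distinct = 190 − 45 = 145

145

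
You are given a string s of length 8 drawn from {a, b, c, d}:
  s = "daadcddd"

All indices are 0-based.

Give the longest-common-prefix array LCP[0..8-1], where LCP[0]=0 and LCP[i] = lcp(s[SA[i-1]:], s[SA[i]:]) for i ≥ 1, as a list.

[0, 1, 0, 0, 1, 1, 1, 2]

rank | idx | suffix
   0 |   1 | aadcddd
   1 |   2 | adcddd
   2 |   4 | cddd
   3 |   7 | d
   4 |   0 | daadcddd
   5 |   3 | dcddd
   6 |   6 | dd
   7 |   5 | ddd

SA = [1, 2, 4, 7, 0, 3, 6, 5]
i: (SA[i-1],SA[i]) lcp shared
  1: (1,2) 1 'a'
  2: (2,4) 0 ''
  3: (4,7) 0 ''
  4: (7,0) 1 'd'
  5: (0,3) 1 'd'
  6: (3,6) 1 'd'
  7: (6,5) 2 'dd'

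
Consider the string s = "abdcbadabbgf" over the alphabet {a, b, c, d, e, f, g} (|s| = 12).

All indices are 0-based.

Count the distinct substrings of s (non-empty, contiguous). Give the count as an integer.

71

rank→(start, suffix):
  0 → (7, 'abbgf')
  1 → (0, 'abdcbadabbgf')
  2 → (5, 'adabbgf')
  3 → (4, 'badabbgf')
  4 → (8, 'bbgf')
  5 → (1, 'bdcbadabbgf')
  6 → (9, 'bgf')
  7 → (3, 'cbadabbgf')
  8 → (6, 'dabbgf')
  9 → (2, 'dcbadabbgf')
  10 → (11, 'f')
  11 → (10, 'gf')

SA = [7, 0, 5, 4, 8, 1, 9, 3, 6, 2, 11, 10]
[i] adj suffixes → lcp
  [1] 7/0 → 2 ('ab')
  [2] 0/5 → 1 ('a')
  [3] 5/4 → 0 ('')
  [4] 4/8 → 1 ('b')
  [5] 8/1 → 1 ('b')
  [6] 1/9 → 1 ('b')
  [7] 9/3 → 0 ('')
  [8] 3/6 → 0 ('')
  [9] 6/2 → 1 ('d')
  [10] 2/11 → 0 ('')
  [11] 11/10 → 0 ('')

n(n+1)/2 = 12·13/2 = 78
Σ LCP = 0 + 2 + 1 + 0 + 1 + 1 + 1 + 0 + 0 + 1 + 0 + 0 = 7
distinct = 78 − 7 = 71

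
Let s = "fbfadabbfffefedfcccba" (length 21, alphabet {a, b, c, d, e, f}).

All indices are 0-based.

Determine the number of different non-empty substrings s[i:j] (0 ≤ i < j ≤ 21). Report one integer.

212

sorted suffixes:
  #0 SA[0]=20  'a'
  #1 SA[1]=5  'abbfffefedfcccba'
  #2 SA[2]=3  'adabbfffefedfcccba'
  #3 SA[3]=19  'ba'
  #4 SA[4]=6  'bbfffefedfcccba'
  #5 SA[5]=1  'bfadabbfffefedfcccba'
  #6 SA[6]=7  'bfffefedfcccba'
  #7 SA[7]=18  'cba'
  #8 SA[8]=17  'ccba'
  #9 SA[9]=16  'cccba'
  #10 SA[10]=4  'dabbfffefedfcccba'
  #11 SA[11]=14  'dfcccba'
  #12 SA[12]=13  'edfcccba'
  #13 SA[13]=11  'efedfcccba'
  #14 SA[14]=2  'fadabbfffefedfcccba'
  #15 SA[15]=0  'fbfadabbfffefedfcccba'
  #16 SA[16]=15  'fcccba'
  #17 SA[17]=12  'fedfcccba'
  #18 SA[18]=10  'fefedfcccba'
  #19 SA[19]=9  'ffefedfcccba'
  #20 SA[20]=8  'fffefedfcccba'

SA = [20, 5, 3, 19, 6, 1, 7, 18, 17, 16, 4, 14, 13, 11, 2, 0, 15, 12, 10, 9, 8]
rank  pair      lcp
   1  s[20:],s[5:]  1  'a'
   2  s[5:],s[3:]  1  'a'
   3  s[3:],s[19:]  0  ''
   4  s[19:],s[6:]  1  'b'
   5  s[6:],s[1:]  1  'b'
   6  s[1:],s[7:]  2  'bf'
   7  s[7:],s[18:]  0  ''
   8  s[18:],s[17:]  1  'c'
   9  s[17:],s[16:]  2  'cc'
  10  s[16:],s[4:]  0  ''
  11  s[4:],s[14:]  1  'd'
  12  s[14:],s[13:]  0  ''
  13  s[13:],s[11:]  1  'e'
  14  s[11:],s[2:]  0  ''
  15  s[2:],s[0:]  1  'f'
  16  s[0:],s[15:]  1  'f'
  17  s[15:],s[12:]  1  'f'
  18  s[12:],s[10:]  2  'fe'
  19  s[10:],s[9:]  1  'f'
  20  s[9:],s[8:]  2  'ff'

n(n+1)/2 = 21·22/2 = 231
Σ LCP = 0 + 1 + 1 + 0 + 1 + 1 + 2 + 0 + 1 + 2 + 0 + 1 + 0 + 1 + 0 + 1 + 1 + 1 + 2 + 1 + 2 = 19
distinct = 231 − 19 = 212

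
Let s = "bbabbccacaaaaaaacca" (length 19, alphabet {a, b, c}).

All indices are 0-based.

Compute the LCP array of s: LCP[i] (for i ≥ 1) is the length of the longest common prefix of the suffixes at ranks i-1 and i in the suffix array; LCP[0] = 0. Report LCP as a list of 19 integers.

[0, 1, 6, 5, 4, 3, 2, 1, 1, 2, 0, 1, 2, 1, 0, 2, 2, 1, 3]

rank | idx | suffix
   0 |  18 | a
   1 |   9 | aaaaaaacca
   2 |  10 | aaaaaacca
   3 |  11 | aaaaacca
   4 |  12 | aaaacca
   5 |  13 | aaacca
   6 |  14 | aacca
   7 |   2 | abbccacaaaaaaacca
   8 |   7 | acaaaaaaacca
   9 |  15 | acca
  10 |   1 | babbccacaaaaaaacca
  11 |   0 | bbabbccacaaaaaaacca
  12 |   3 | bbccacaaaaaaacca
  13 |   4 | bccacaaaaaaacca
  14 |  17 | ca
  15 |   8 | caaaaaaacca
  16 |   6 | cacaaaaaaacca
  17 |  16 | cca
  18 |   5 | ccacaaaaaaacca

SA = [18, 9, 10, 11, 12, 13, 14, 2, 7, 15, 1, 0, 3, 4, 17, 8, 6, 16, 5]
i: (SA[i-1],SA[i]) lcp shared
  1: (18,9) 1 'a'
  2: (9,10) 6 'aaaaaa'
  3: (10,11) 5 'aaaaa'
  4: (11,12) 4 'aaaa'
  5: (12,13) 3 'aaa'
  6: (13,14) 2 'aa'
  7: (14,2) 1 'a'
  8: (2,7) 1 'a'
  9: (7,15) 2 'ac'
  10: (15,1) 0 ''
  11: (1,0) 1 'b'
  12: (0,3) 2 'bb'
  13: (3,4) 1 'b'
  14: (4,17) 0 ''
  15: (17,8) 2 'ca'
  16: (8,6) 2 'ca'
  17: (6,16) 1 'c'
  18: (16,5) 3 'cca'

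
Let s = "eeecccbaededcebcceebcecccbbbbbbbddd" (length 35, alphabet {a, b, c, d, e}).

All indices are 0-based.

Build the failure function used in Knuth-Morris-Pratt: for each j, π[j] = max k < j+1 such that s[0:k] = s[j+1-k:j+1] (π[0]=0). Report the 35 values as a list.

π[0] = 0
j=1 s[j]='e': π[1]=1 (border 'e')
j=2 s[j]='e': π[2]=2 (border 'ee')
j=3 s[j]='c': k: 2→1→0; π[3]=0 (border '')
j=4 s[j]='c': π[4]=0 (border '')
j=5 s[j]='c': π[5]=0 (border '')
j=6 s[j]='b': π[6]=0 (border '')
j=7 s[j]='a': π[7]=0 (border '')
j=8 s[j]='e': π[8]=1 (border 'e')
j=9 s[j]='d': k: 1→0; π[9]=0 (border '')
j=10 s[j]='e': π[10]=1 (border 'e')
j=11 s[j]='d': k: 1→0; π[11]=0 (border '')
j=12 s[j]='c': π[12]=0 (border '')
j=13 s[j]='e': π[13]=1 (border 'e')
j=14 s[j]='b': k: 1→0; π[14]=0 (border '')
j=15 s[j]='c': π[15]=0 (border '')
j=16 s[j]='c': π[16]=0 (border '')
j=17 s[j]='e': π[17]=1 (border 'e')
j=18 s[j]='e': π[18]=2 (border 'ee')
j=19 s[j]='b': k: 2→1→0; π[19]=0 (border '')
j=20 s[j]='c': π[20]=0 (border '')
j=21 s[j]='e': π[21]=1 (border 'e')
j=22 s[j]='c': k: 1→0; π[22]=0 (border '')
j=23 s[j]='c': π[23]=0 (border '')
j=24 s[j]='c': π[24]=0 (border '')
j=25 s[j]='b': π[25]=0 (border '')
j=26 s[j]='b': π[26]=0 (border '')
j=27 s[j]='b': π[27]=0 (border '')
j=28 s[j]='b': π[28]=0 (border '')
j=29 s[j]='b': π[29]=0 (border '')
j=30 s[j]='b': π[30]=0 (border '')
j=31 s[j]='b': π[31]=0 (border '')
j=32 s[j]='d': π[32]=0 (border '')
j=33 s[j]='d': π[33]=0 (border '')
j=34 s[j]='d': π[34]=0 (border '')

[0, 1, 2, 0, 0, 0, 0, 0, 1, 0, 1, 0, 0, 1, 0, 0, 0, 1, 2, 0, 0, 1, 0, 0, 0, 0, 0, 0, 0, 0, 0, 0, 0, 0, 0]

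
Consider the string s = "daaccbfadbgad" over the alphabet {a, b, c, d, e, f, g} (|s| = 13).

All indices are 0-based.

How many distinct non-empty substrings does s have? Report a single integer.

sorted suffixes:
  #0 SA[0]=1  'aaccbfadbgad'
  #1 SA[1]=2  'accbfadbgad'
  #2 SA[2]=11  'ad'
  #3 SA[3]=7  'adbgad'
  #4 SA[4]=5  'bfadbgad'
  #5 SA[5]=9  'bgad'
  #6 SA[6]=4  'cbfadbgad'
  #7 SA[7]=3  'ccbfadbgad'
  #8 SA[8]=12  'd'
  #9 SA[9]=0  'daaccbfadbgad'
  #10 SA[10]=8  'dbgad'
  #11 SA[11]=6  'fadbgad'
  #12 SA[12]=10  'gad'

SA = [1, 2, 11, 7, 5, 9, 4, 3, 12, 0, 8, 6, 10]
rank  pair      lcp
   1  s[1:],s[2:]  1  'a'
   2  s[2:],s[11:]  1  'a'
   3  s[11:],s[7:]  2  'ad'
   4  s[7:],s[5:]  0  ''
   5  s[5:],s[9:]  1  'b'
   6  s[9:],s[4:]  0  ''
   7  s[4:],s[3:]  1  'c'
   8  s[3:],s[12:]  0  ''
   9  s[12:],s[0:]  1  'd'
  10  s[0:],s[8:]  1  'd'
  11  s[8:],s[6:]  0  ''
  12  s[6:],s[10:]  0  ''

n(n+1)/2 = 13·14/2 = 91
Σ LCP = 0 + 1 + 1 + 2 + 0 + 1 + 0 + 1 + 0 + 1 + 1 + 0 + 0 = 8
distinct = 91 − 8 = 83

83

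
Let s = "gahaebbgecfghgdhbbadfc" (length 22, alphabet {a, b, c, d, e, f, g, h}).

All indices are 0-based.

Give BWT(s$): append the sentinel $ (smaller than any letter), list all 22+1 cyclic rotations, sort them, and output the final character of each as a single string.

cbhgbhebfeagagdc$hbfadg

rank  rotation                 last
    0  $gahaebbgecfghgdhbbadfc  c
    1  adfc$gahaebbgecfghgdhbb  b
    2  aebbgecfghgdhbbadfc$gah  h
    3  ahaebbgecfghgdhbbadfc$g  g
    4  badfc$gahaebbgecfghgdhb  b
    5  bbadfc$gahaebbgecfghgdh  h
    6  bbgecfghgdhbbadfc$gahae  e
    7  bgecfghgdhbbadfc$gahaeb  b
    8  c$gahaebbgecfghgdhbbadf  f
    9  cfghgdhbbadfc$gahaebbge  e
   10  dfc$gahaebbgecfghgdhbba  a
   11  dhbbadfc$gahaebbgecfghg  g
   12  ebbgecfghgdhbbadfc$gaha  a
   13  ecfghgdhbbadfc$gahaebbg  g
   14  fc$gahaebbgecfghgdhbbad  d
   15  fghgdhbbadfc$gahaebbgec  c
   16  gahaebbgecfghgdhbbadfc$  $
   17  gdhbbadfc$gahaebbgecfgh  h
   18  gecfghgdhbbadfc$gahaebb  b
   19  ghgdhbbadfc$gahaebbgecf  f
   20  haebbgecfghgdhbbadfc$ga  a
   21  hbbadfc$gahaebbgecfghgd  d
   22  hgdhbbadfc$gahaebbgecfg  g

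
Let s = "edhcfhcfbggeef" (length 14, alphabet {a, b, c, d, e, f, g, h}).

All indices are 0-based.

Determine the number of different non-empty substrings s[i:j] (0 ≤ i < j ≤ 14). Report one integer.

95

sorted suffixes:
  #0 SA[0]=8  'bggeef'
  #1 SA[1]=6  'cfbggeef'
  #2 SA[2]=3  'cfhcfbggeef'
  #3 SA[3]=1  'dhcfhcfbggeef'
  #4 SA[4]=0  'edhcfhcfbggeef'
  #5 SA[5]=11  'eef'
  #6 SA[6]=12  'ef'
  #7 SA[7]=13  'f'
  #8 SA[8]=7  'fbggeef'
  #9 SA[9]=4  'fhcfbggeef'
  #10 SA[10]=10  'geef'
  #11 SA[11]=9  'ggeef'
  #12 SA[12]=5  'hcfbggeef'
  #13 SA[13]=2  'hcfhcfbggeef'

SA = [8, 6, 3, 1, 0, 11, 12, 13, 7, 4, 10, 9, 5, 2]
i: (SA[i-1],SA[i]) lcp shared
  1: (8,6) 0 ''
  2: (6,3) 2 'cf'
  3: (3,1) 0 ''
  4: (1,0) 0 ''
  5: (0,11) 1 'e'
  6: (11,12) 1 'e'
  7: (12,13) 0 ''
  8: (13,7) 1 'f'
  9: (7,4) 1 'f'
  10: (4,10) 0 ''
  11: (10,9) 1 'g'
  12: (9,5) 0 ''
  13: (5,2) 3 'hcf'

n(n+1)/2 = 14·15/2 = 105
Σ LCP = 0 + 0 + 2 + 0 + 0 + 1 + 1 + 0 + 1 + 1 + 0 + 1 + 0 + 3 = 10
distinct = 105 − 10 = 95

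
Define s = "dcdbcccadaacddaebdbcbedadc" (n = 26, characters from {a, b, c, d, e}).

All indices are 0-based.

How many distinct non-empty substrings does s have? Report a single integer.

sorted suffixes:
  #0 SA[0]=9  'aacddaebdbcbedadc'
  #1 SA[1]=10  'acddaebdbcbedadc'
  #2 SA[2]=7  'adaacddaebdbcbedadc'
  #3 SA[3]=23  'adc'
  #4 SA[4]=14  'aebdbcbedadc'
  #5 SA[5]=18  'bcbedadc'
  #6 SA[6]=3  'bcccadaacddaebdbcbedadc'
  #7 SA[7]=16  'bdbcbedadc'
  #8 SA[8]=20  'bedadc'
  #9 SA[9]=25  'c'
  #10 SA[10]=6  'cadaacddaebdbcbedadc'
  #11 SA[11]=19  'cbedadc'
  #12 SA[12]=5  'ccadaacddaebdbcbedadc'
  #13 SA[13]=4  'cccadaacddaebdbcbedadc'
  #14 SA[14]=1  'cdbcccadaacddaebdbcbedadc'
  #15 SA[15]=11  'cddaebdbcbedadc'
  #16 SA[16]=8  'daacddaebdbcbedadc'
  #17 SA[17]=22  'dadc'
  #18 SA[18]=13  'daebdbcbedadc'
  #19 SA[19]=17  'dbcbedadc'
  #20 SA[20]=2  'dbcccadaacddaebdbcbedadc'
  #21 SA[21]=24  'dc'
  #22 SA[22]=0  'dcdbcccadaacddaebdbcbedadc'
  #23 SA[23]=12  'ddaebdbcbedadc'
  #24 SA[24]=15  'ebdbcbedadc'
  #25 SA[25]=21  'edadc'

SA = [9, 10, 7, 23, 14, 18, 3, 16, 20, 25, 6, 19, 5, 4, 1, 11, 8, 22, 13, 17, 2, 24, 0, 12, 15, 21]
i: (SA[i-1],SA[i]) lcp shared
  1: (9,10) 1 'a'
  2: (10,7) 1 'a'
  3: (7,23) 2 'ad'
  4: (23,14) 1 'a'
  5: (14,18) 0 ''
  6: (18,3) 2 'bc'
  7: (3,16) 1 'b'
  8: (16,20) 1 'b'
  9: (20,25) 0 ''
  10: (25,6) 1 'c'
  11: (6,19) 1 'c'
  12: (19,5) 1 'c'
  13: (5,4) 2 'cc'
  14: (4,1) 1 'c'
  15: (1,11) 2 'cd'
  16: (11,8) 0 ''
  17: (8,22) 2 'da'
  18: (22,13) 2 'da'
  19: (13,17) 1 'd'
  20: (17,2) 3 'dbc'
  21: (2,24) 1 'd'
  22: (24,0) 2 'dc'
  23: (0,12) 1 'd'
  24: (12,15) 0 ''
  25: (15,21) 1 'e'

n(n+1)/2 = 26·27/2 = 351
Σ LCP = 0 + 1 + 1 + 2 + 1 + 0 + 2 + 1 + 1 + 0 + 1 + 1 + 1 + 2 + 1 + 2 + 0 + 2 + 2 + 1 + 3 + 1 + 2 + 1 + 0 + 1 = 30
distinct = 351 − 30 = 321

321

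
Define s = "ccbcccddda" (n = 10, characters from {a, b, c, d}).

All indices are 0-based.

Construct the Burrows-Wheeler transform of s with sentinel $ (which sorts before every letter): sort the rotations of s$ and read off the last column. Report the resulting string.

adcc$bccddc

rank  rotation     last
    0  $ccbcccddda  a
    1  a$ccbcccddd  d
    2  bcccddda$cc  c
    3  cbcccddda$c  c
    4  ccbcccddda$  $
    5  cccddda$ccb  b
    6  ccddda$ccbc  c
    7  cddda$ccbcc  c
    8  da$ccbcccdd  d
    9  dda$ccbcccd  d
   10  ddda$ccbccc  c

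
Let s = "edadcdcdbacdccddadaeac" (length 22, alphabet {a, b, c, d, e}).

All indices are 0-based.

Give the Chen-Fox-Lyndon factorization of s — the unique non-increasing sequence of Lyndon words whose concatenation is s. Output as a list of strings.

emit factor 1: 'e' (i=0, period=1)
emit factor 2: 'd' (i=1, period=1)
emit factor 3: 'adcdcdb' (i=2, period=7)
emit factor 4: 'acdccddadae' (i=9, period=11)
emit factor 5: 'ac' (i=20, period=2)

["e", "d", "adcdcdb", "acdccddadae", "ac"]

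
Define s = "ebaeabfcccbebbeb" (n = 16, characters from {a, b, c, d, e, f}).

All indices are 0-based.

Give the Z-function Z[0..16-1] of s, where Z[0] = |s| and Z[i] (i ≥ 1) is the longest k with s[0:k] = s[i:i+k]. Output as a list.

Z[0]=16
i=1: fresh scan; Z[1]=0
i=2: fresh scan; Z[2]=0
i=3: fresh scan; Z[3]=1 scan→box=[3,4)
i=4: fresh scan; Z[4]=0
i=5: fresh scan; Z[5]=0
i=6: fresh scan; Z[6]=0
i=7: fresh scan; Z[7]=0
i=8: fresh scan; Z[8]=0
i=9: fresh scan; Z[9]=0
i=10: fresh scan; Z[10]=0
i=11: fresh scan; Z[11]=2 scan→box=[11,13)
i=12: min(r-i=1, Z[1]=0)=0; Z[12]=0
i=13: fresh scan; Z[13]=0
i=14: fresh scan; Z[14]=2 scan→box=[14,16)
i=15: min(r-i=1, Z[1]=0)=0; Z[15]=0

[16, 0, 0, 1, 0, 0, 0, 0, 0, 0, 0, 2, 0, 0, 2, 0]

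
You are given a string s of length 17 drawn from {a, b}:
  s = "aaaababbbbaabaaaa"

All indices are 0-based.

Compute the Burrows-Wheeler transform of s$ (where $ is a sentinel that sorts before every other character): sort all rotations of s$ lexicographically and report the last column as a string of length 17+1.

rank  rotation            last
    0  $aaaababbbbaabaaaa  a
    1  a$aaaababbbbaabaaa  a
    2  aa$aaaababbbbaabaa  a
    3  aaa$aaaababbbbaaba  a
    4  aaaa$aaaababbbbaab  b
    5  aaaababbbbaabaaaa$  $
    6  aaababbbbaabaaaa$a  a
    7  aabaaaa$aaaababbbb  b
    8  aababbbbaabaaaa$aa  a
    9  abaaaa$aaaababbbba  a
   10  ababbbbaabaaaa$aaa  a
   11  abbbbaabaaaa$aaaab  b
   12  baaaa$aaaababbbbaa  a
   13  baabaaaa$aaaababbb  b
   14  babbbbaabaaaa$aaaa  a
   15  bbaabaaaa$aaaababb  b
   16  bbbaabaaaa$aaaabab  b
   17  bbbbaabaaaa$aaaaba  a

aaaab$abaaabababba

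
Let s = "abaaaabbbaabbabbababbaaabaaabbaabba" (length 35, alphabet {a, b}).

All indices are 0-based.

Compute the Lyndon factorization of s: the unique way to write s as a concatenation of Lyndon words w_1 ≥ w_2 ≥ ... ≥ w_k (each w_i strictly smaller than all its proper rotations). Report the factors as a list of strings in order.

emit factor 1: 'ab' (i=0, period=2)
emit factor 2: 'aaaabbbaabbabbababbaaabaaabbaabb' (i=2, period=32)
emit factor 3: 'a' (i=34, period=1)

["ab", "aaaabbbaabbabbababbaaabaaabbaabb", "a"]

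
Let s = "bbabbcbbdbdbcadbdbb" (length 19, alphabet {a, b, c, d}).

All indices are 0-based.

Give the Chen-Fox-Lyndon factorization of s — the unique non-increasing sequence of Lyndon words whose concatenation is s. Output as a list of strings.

["b", "b", "abbcbbdbdbcadbdbb"]

emit factor 1: 'b' (i=0, period=1)
emit factor 2: 'b' (i=1, period=1)
emit factor 3: 'abbcbbdbdbcadbdbb' (i=2, period=17)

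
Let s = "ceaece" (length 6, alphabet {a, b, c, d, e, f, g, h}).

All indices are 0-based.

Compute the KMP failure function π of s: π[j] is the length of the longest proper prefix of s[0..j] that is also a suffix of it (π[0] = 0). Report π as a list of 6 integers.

[0, 0, 0, 0, 1, 2]

π[0] = 0
j=1 s[j]='e': π[1]=0 (border '')
j=2 s[j]='a': π[2]=0 (border '')
j=3 s[j]='e': π[3]=0 (border '')
j=4 s[j]='c': π[4]=1 (border 'c')
j=5 s[j]='e': π[5]=2 (border 'ce')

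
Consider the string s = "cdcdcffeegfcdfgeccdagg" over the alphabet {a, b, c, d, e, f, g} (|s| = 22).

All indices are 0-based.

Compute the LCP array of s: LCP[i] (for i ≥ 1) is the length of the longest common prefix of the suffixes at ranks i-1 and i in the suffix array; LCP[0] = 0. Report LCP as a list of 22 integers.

sorted suffixes:
  #0 SA[0]=19  'agg'
  #1 SA[1]=16  'ccdagg'
  #2 SA[2]=17  'cdagg'
  #3 SA[3]=0  'cdcdcffeegfcdfgeccdagg'
  #4 SA[4]=2  'cdcffeegfcdfgeccdagg'
  #5 SA[5]=11  'cdfgeccdagg'
  #6 SA[6]=4  'cffeegfcdfgeccdagg'
  #7 SA[7]=18  'dagg'
  #8 SA[8]=1  'dcdcffeegfcdfgeccdagg'
  #9 SA[9]=3  'dcffeegfcdfgeccdagg'
  #10 SA[10]=12  'dfgeccdagg'
  #11 SA[11]=15  'eccdagg'
  #12 SA[12]=7  'eegfcdfgeccdagg'
  #13 SA[13]=8  'egfcdfgeccdagg'
  #14 SA[14]=10  'fcdfgeccdagg'
  #15 SA[15]=6  'feegfcdfgeccdagg'
  #16 SA[16]=5  'ffeegfcdfgeccdagg'
  #17 SA[17]=13  'fgeccdagg'
  #18 SA[18]=21  'g'
  #19 SA[19]=14  'geccdagg'
  #20 SA[20]=9  'gfcdfgeccdagg'
  #21 SA[21]=20  'gg'

SA = [19, 16, 17, 0, 2, 11, 4, 18, 1, 3, 12, 15, 7, 8, 10, 6, 5, 13, 21, 14, 9, 20]
i: (SA[i-1],SA[i]) lcp shared
  1: (19,16) 0 ''
  2: (16,17) 1 'c'
  3: (17,0) 2 'cd'
  4: (0,2) 3 'cdc'
  5: (2,11) 2 'cd'
  6: (11,4) 1 'c'
  7: (4,18) 0 ''
  8: (18,1) 1 'd'
  9: (1,3) 2 'dc'
  10: (3,12) 1 'd'
  11: (12,15) 0 ''
  12: (15,7) 1 'e'
  13: (7,8) 1 'e'
  14: (8,10) 0 ''
  15: (10,6) 1 'f'
  16: (6,5) 1 'f'
  17: (5,13) 1 'f'
  18: (13,21) 0 ''
  19: (21,14) 1 'g'
  20: (14,9) 1 'g'
  21: (9,20) 1 'g'

[0, 0, 1, 2, 3, 2, 1, 0, 1, 2, 1, 0, 1, 1, 0, 1, 1, 1, 0, 1, 1, 1]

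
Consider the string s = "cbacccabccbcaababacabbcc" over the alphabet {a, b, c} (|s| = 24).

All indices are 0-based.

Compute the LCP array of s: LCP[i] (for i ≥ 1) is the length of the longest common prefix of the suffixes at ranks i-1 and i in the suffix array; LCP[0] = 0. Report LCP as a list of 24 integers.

rank | idx | suffix
   0 |  12 | aababacabbcc
   1 |  13 | ababacabbcc
   2 |  15 | abacabbcc
   3 |  19 | abbcc
   4 |   6 | abccbcaababacabbcc
   5 |  17 | acabbcc
   6 |   2 | acccabccbcaababacabbcc
   7 |  14 | babacabbcc
   8 |  16 | bacabbcc
   9 |   1 | bacccabccbcaababacabbcc
  10 |  20 | bbcc
  11 |  10 | bcaababacabbcc
  12 |  21 | bcc
  13 |   7 | bccbcaababacabbcc
  14 |  23 | c
  15 |  11 | caababacabbcc
  16 |  18 | cabbcc
  17 |   5 | cabccbcaababacabbcc
  18 |   0 | cbacccabccbcaababacabbcc
  19 |   9 | cbcaababacabbcc
  20 |  22 | cc
  21 |   4 | ccabccbcaababacabbcc
  22 |   8 | ccbcaababacabbcc
  23 |   3 | cccabccbcaababacabbcc

SA = [12, 13, 15, 19, 6, 17, 2, 14, 16, 1, 20, 10, 21, 7, 23, 11, 18, 5, 0, 9, 22, 4, 8, 3]
[i] adj suffixes → lcp
  [1] 12/13 → 1 ('a')
  [2] 13/15 → 3 ('aba')
  [3] 15/19 → 2 ('ab')
  [4] 19/6 → 2 ('ab')
  [5] 6/17 → 1 ('a')
  [6] 17/2 → 2 ('ac')
  [7] 2/14 → 0 ('')
  [8] 14/16 → 2 ('ba')
  [9] 16/1 → 3 ('bac')
  [10] 1/20 → 1 ('b')
  [11] 20/10 → 1 ('b')
  [12] 10/21 → 2 ('bc')
  [13] 21/7 → 3 ('bcc')
  [14] 7/23 → 0 ('')
  [15] 23/11 → 1 ('c')
  [16] 11/18 → 2 ('ca')
  [17] 18/5 → 3 ('cab')
  [18] 5/0 → 1 ('c')
  [19] 0/9 → 2 ('cb')
  [20] 9/22 → 1 ('c')
  [21] 22/4 → 2 ('cc')
  [22] 4/8 → 2 ('cc')
  [23] 8/3 → 2 ('cc')

[0, 1, 3, 2, 2, 1, 2, 0, 2, 3, 1, 1, 2, 3, 0, 1, 2, 3, 1, 2, 1, 2, 2, 2]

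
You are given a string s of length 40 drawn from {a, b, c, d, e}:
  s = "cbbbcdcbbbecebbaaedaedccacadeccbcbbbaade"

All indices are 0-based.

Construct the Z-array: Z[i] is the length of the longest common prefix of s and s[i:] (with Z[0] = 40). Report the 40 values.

[40, 0, 0, 0, 1, 0, 4, 0, 0, 0, 0, 1, 0, 0, 0, 0, 0, 0, 0, 0, 0, 0, 1, 1, 0, 1, 0, 0, 0, 1, 2, 0, 4, 0, 0, 0, 0, 0, 0, 0]

Z[0]=40
i=1: i≥r, start 0; Z[1]=0
i=2: i≥r, start 0; Z[2]=0
i=3: i≥r, start 0; Z[3]=0
i=4: i≥r, start 0; Z[4]=1 scan→box=[4,5)
i=5: i≥r, start 0; Z[5]=0
i=6: i≥r, start 0; Z[6]=4 scan→box=[6,10)
i=7: min(r-i=3, Z[1]=0)=0; Z[7]=0
i=8: min(r-i=2, Z[2]=0)=0; Z[8]=0
i=9: min(r-i=1, Z[3]=0)=0; Z[9]=0
i=10: i≥r, start 0; Z[10]=0
i=11: i≥r, start 0; Z[11]=1 scan→box=[11,12)
i=12: i≥r, start 0; Z[12]=0
i=13: i≥r, start 0; Z[13]=0
i=14: i≥r, start 0; Z[14]=0
i=15: i≥r, start 0; Z[15]=0
i=16: i≥r, start 0; Z[16]=0
i=17: i≥r, start 0; Z[17]=0
i=18: i≥r, start 0; Z[18]=0
i=19: i≥r, start 0; Z[19]=0
i=20: i≥r, start 0; Z[20]=0
i=21: i≥r, start 0; Z[21]=0
i=22: i≥r, start 0; Z[22]=1 scan→box=[22,23)
i=23: i≥r, start 0; Z[23]=1 scan→box=[23,24)
i=24: i≥r, start 0; Z[24]=0
i=25: i≥r, start 0; Z[25]=1 scan→box=[25,26)
i=26: i≥r, start 0; Z[26]=0
i=27: i≥r, start 0; Z[27]=0
i=28: i≥r, start 0; Z[28]=0
i=29: i≥r, start 0; Z[29]=1 scan→box=[29,30)
i=30: i≥r, start 0; Z[30]=2 scan→box=[30,32)
i=31: min(r-i=1, Z[1]=0)=0; Z[31]=0
i=32: i≥r, start 0; Z[32]=4 scan→box=[32,36)
i=33: min(r-i=3, Z[1]=0)=0; Z[33]=0
i=34: min(r-i=2, Z[2]=0)=0; Z[34]=0
i=35: min(r-i=1, Z[3]=0)=0; Z[35]=0
i=36: i≥r, start 0; Z[36]=0
i=37: i≥r, start 0; Z[37]=0
i=38: i≥r, start 0; Z[38]=0
i=39: i≥r, start 0; Z[39]=0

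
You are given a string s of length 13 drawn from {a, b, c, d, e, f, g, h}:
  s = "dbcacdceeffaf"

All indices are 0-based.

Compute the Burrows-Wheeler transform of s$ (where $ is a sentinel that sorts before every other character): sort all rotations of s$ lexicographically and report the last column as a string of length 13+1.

rank  rotation        last
    0  $dbcacdceeffaf  f
    1  acdceeffaf$dbc  c
    2  af$dbcacdceeff  f
    3  bcacdceeffaf$d  d
    4  cacdceeffaf$db  b
    5  cdceeffaf$dbca  a
    6  ceeffaf$dbcacd  d
    7  dbcacdceeffaf$  $
    8  dceeffaf$dbcac  c
    9  eeffaf$dbcacdc  c
   10  effaf$dbcacdce  e
   11  f$dbcacdceeffa  a
   12  faf$dbcacdceef  f
   13  ffaf$dbcacdcee  e

fcfdbad$cceafe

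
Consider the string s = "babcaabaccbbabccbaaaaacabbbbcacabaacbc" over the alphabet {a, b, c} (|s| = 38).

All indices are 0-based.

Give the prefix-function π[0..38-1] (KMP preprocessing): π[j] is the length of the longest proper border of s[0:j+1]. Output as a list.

[0, 0, 1, 0, 0, 0, 1, 2, 0, 0, 1, 1, 2, 3, 4, 0, 1, 2, 0, 0, 0, 0, 0, 0, 1, 1, 1, 1, 0, 0, 0, 0, 1, 2, 0, 0, 1, 0]

π[0] = 0
j=1 s[j]='a': π[1]=0 (border '')
j=2 s[j]='b': π[2]=1 (border 'b')
j=3 s[j]='c': k: 1→0; π[3]=0 (border '')
j=4 s[j]='a': π[4]=0 (border '')
j=5 s[j]='a': π[5]=0 (border '')
j=6 s[j]='b': π[6]=1 (border 'b')
j=7 s[j]='a': π[7]=2 (border 'ba')
j=8 s[j]='c': k: 2→0; π[8]=0 (border '')
j=9 s[j]='c': π[9]=0 (border '')
j=10 s[j]='b': π[10]=1 (border 'b')
j=11 s[j]='b': k: 1→0; π[11]=1 (border 'b')
j=12 s[j]='a': π[12]=2 (border 'ba')
j=13 s[j]='b': π[13]=3 (border 'bab')
j=14 s[j]='c': π[14]=4 (border 'babc')
j=15 s[j]='c': k: 4→0; π[15]=0 (border '')
j=16 s[j]='b': π[16]=1 (border 'b')
j=17 s[j]='a': π[17]=2 (border 'ba')
j=18 s[j]='a': k: 2→0; π[18]=0 (border '')
j=19 s[j]='a': π[19]=0 (border '')
j=20 s[j]='a': π[20]=0 (border '')
j=21 s[j]='a': π[21]=0 (border '')
j=22 s[j]='c': π[22]=0 (border '')
j=23 s[j]='a': π[23]=0 (border '')
j=24 s[j]='b': π[24]=1 (border 'b')
j=25 s[j]='b': k: 1→0; π[25]=1 (border 'b')
j=26 s[j]='b': k: 1→0; π[26]=1 (border 'b')
j=27 s[j]='b': k: 1→0; π[27]=1 (border 'b')
j=28 s[j]='c': k: 1→0; π[28]=0 (border '')
j=29 s[j]='a': π[29]=0 (border '')
j=30 s[j]='c': π[30]=0 (border '')
j=31 s[j]='a': π[31]=0 (border '')
j=32 s[j]='b': π[32]=1 (border 'b')
j=33 s[j]='a': π[33]=2 (border 'ba')
j=34 s[j]='a': k: 2→0; π[34]=0 (border '')
j=35 s[j]='c': π[35]=0 (border '')
j=36 s[j]='b': π[36]=1 (border 'b')
j=37 s[j]='c': k: 1→0; π[37]=0 (border '')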